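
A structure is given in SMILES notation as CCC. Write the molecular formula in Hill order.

Atom tally by fragment:
  CH3 → C:1 H:3
  CH2 → C:1 H:2
  CH3 → C:1 H:3
Element totals:
  C: 3
  H: 8

C3H8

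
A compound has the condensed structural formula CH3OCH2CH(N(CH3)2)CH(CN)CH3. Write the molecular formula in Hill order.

Element totals:
  C: 8
  H: 16
  N: 2
  O: 1

C8H16N2O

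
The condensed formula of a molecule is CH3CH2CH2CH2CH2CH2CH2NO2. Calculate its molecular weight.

145.20 g/mol

Element totals:
  C: 7
  H: 15
  N: 1
  O: 2
Molecular formula: C7H15NO2.
  M = 7(12.011) + 15(1.008) + 14.007 + 2(15.999)
    = 84.077 + 15.120 + 14.007 + 31.998 = 145.202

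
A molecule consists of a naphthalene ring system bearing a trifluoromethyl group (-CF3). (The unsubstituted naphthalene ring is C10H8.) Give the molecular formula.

C11H7F3

Atom tally by fragment:
  naphthalene ring system core → C:10 H:8
  (− 1 ring H displaced by substituents)
  + CF3 → C:1 F:3
Element totals:
  C: 11
  H: 7
  F: 3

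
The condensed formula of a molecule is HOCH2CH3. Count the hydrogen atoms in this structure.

6

Atom tally by fragment:
  HOCH2 → C:1 H:3 O:1
  CH3 → C:1 H:3
Element totals:
  C: 2
  H: 6
  O: 1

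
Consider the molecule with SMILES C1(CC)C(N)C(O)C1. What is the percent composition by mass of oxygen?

13.89%

Atom tally by fragment:
  cyclobutane ring core → C:4 H:8
  (− 3 ring H displaced by substituents)
  + C2H5 → C:2 H:5
  + NH2 → N:1 H:2
  + OH → O:1 H:1
Element totals:
  C: 6
  H: 13
  N: 1
  O: 1
Molecular formula: C6H13NO.
Molar mass = 115.176 g/mol.
Mass from O: 1 × 15.999 = 15.999 g/mol.
%O = 15.999 / 115.176 × 100 = 13.89%.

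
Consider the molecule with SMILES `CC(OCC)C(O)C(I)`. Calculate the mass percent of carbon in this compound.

29.53%

Atom tally by fragment:
  CH3 → C:1 H:3
  CH(OC2H5) → C:3 H:6 O:1
  CH(OH) → C:1 H:2 O:1
  CH2I → C:1 H:2 I:1
Element totals:
  C: 6
  H: 13
  I: 1
  O: 2
Molecular formula: C6H13IO2.
Molar mass = 244.072 g/mol.
Mass from C: 6 × 12.011 = 72.066 g/mol.
%C = 72.066 / 244.072 × 100 = 29.53%.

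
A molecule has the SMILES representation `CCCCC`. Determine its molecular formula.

C5H12

Atom tally by fragment:
  CH3 → C:1 H:3
  CH2 → C:1 H:2
  CH2 → C:1 H:2
  CH2 → C:1 H:2
  CH3 → C:1 H:3
Element totals:
  C: 5
  H: 12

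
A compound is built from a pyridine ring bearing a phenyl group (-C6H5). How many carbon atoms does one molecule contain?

Atom tally by fragment:
  pyridine ring core → C:5 H:5 N:1
  (− 1 ring H displaced by substituents)
  + C6H5 → C:6 H:5
Element totals:
  C: 11
  H: 9
  N: 1

11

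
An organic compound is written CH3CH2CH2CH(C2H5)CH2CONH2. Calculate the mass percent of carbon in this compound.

67.09%

Element totals:
  C: 8
  H: 17
  N: 1
  O: 1
Molecular formula: C8H17NO.
Molar mass = 143.230 g/mol.
Mass from C: 8 × 12.011 = 96.088 g/mol.
%C = 96.088 / 143.230 × 100 = 67.09%.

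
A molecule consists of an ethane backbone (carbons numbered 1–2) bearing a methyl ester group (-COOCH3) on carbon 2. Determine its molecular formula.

Atom tally by fragment:
  CH3 → C:1 H:3
  CH2COOCH3 → C:3 H:5 O:2
Element totals:
  C: 4
  H: 8
  O: 2

C4H8O2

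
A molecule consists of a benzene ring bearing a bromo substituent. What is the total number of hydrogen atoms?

5

Atom tally by fragment:
  benzene ring core → C:6 H:6
  (− 1 ring H displaced by substituents)
  + Br → Br:1
Element totals:
  C: 6
  H: 5
  Br: 1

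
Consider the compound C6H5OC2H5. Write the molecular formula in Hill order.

C8H10O

Element totals:
  C: 8
  H: 10
  O: 1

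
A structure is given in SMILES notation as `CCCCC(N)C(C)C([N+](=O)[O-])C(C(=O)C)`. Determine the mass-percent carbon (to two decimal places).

Atom tally by fragment:
  CH3 → C:1 H:3
  CH2 → C:1 H:2
  CH2 → C:1 H:2
  CH2 → C:1 H:2
  CH(NH2) → C:1 H:3 N:1
  CH(CH3) → C:2 H:4
  CH(NO2) → C:1 H:1 N:1 O:2
  CH2COCH3 → C:3 H:5 O:1
Element totals:
  C: 11
  H: 22
  N: 2
  O: 3
Molecular formula: C11H22N2O3.
Molar mass = 230.308 g/mol.
Mass from C: 11 × 12.011 = 132.121 g/mol.
%C = 132.121 / 230.308 × 100 = 57.37%.

57.37%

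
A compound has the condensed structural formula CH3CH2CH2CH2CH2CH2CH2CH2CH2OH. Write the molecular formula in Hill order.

Element totals:
  C: 9
  H: 20
  O: 1

C9H20O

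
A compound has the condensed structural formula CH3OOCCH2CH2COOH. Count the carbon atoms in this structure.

5

Atom tally by fragment:
  CH3OOCCH2 → C:3 H:5 O:2
  CH2COOH → C:2 H:3 O:2
Element totals:
  C: 5
  H: 8
  O: 4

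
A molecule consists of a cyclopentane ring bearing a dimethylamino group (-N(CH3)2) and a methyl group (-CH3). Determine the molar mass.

Atom tally by fragment:
  cyclopentane ring core → C:5 H:10
  (− 2 ring H displaced by substituents)
  + N(CH3)2 → N:1 C:2 H:6
  + CH3 → C:1 H:3
Element totals:
  C: 8
  H: 17
  N: 1
Molecular formula: C8H17N.
  M = 8(12.011) + 17(1.008) + 14.007
    = 96.088 + 17.136 + 14.007 = 127.231

127.23 g/mol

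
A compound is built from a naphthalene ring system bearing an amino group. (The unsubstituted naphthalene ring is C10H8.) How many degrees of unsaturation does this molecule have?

Atom tally by fragment:
  naphthalene ring system core → C:10 H:8
  (− 1 ring H displaced by substituents)
  + NH2 → N:1 H:2
Element totals:
  C: 10
  H: 9
  N: 1
Molecular formula: C10H9N.
DoU = (2C + 2 + N − H − X) / 2 = (2·10 + 2 + 1 − 9 − 0) / 2 = 7.

7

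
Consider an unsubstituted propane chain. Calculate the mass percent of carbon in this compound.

Atom tally by fragment:
  CH3 → C:1 H:3
  CH2 → C:1 H:2
  CH3 → C:1 H:3
Element totals:
  C: 3
  H: 8
Molecular formula: C3H8.
Molar mass = 44.097 g/mol.
Mass from C: 3 × 12.011 = 36.033 g/mol.
%C = 36.033 / 44.097 × 100 = 81.71%.

81.71%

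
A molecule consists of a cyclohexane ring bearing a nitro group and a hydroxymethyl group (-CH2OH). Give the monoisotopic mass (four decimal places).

Atom tally by fragment:
  cyclohexane ring core → C:6 H:12
  (− 2 ring H displaced by substituents)
  + NO2 → N:1 O:2
  + CH2OH → C:1 H:3 O:1
Element totals:
  C: 7
  H: 13
  N: 1
  O: 3
Molecular formula: C7H13NO3.
  M = 7(12.0) + 13(1.007825) + 14.003074 + 3(15.994915)
    = 84.000000 + 13.101725 + 14.003074 + 47.984745 = 159.089544

159.0895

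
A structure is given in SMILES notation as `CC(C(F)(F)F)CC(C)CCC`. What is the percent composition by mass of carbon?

Atom tally by fragment:
  CH3 → C:1 H:3
  CH(CF3) → C:2 H:1 F:3
  CH2 → C:1 H:2
  CH(CH3) → C:2 H:4
  CH2 → C:1 H:2
  CH2 → C:1 H:2
  CH3 → C:1 H:3
Element totals:
  C: 9
  H: 17
  F: 3
Molecular formula: C9H17F3.
Molar mass = 182.229 g/mol.
Mass from C: 9 × 12.011 = 108.099 g/mol.
%C = 108.099 / 182.229 × 100 = 59.32%.

59.32%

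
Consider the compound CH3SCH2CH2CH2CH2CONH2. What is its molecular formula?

Element totals:
  C: 6
  H: 13
  N: 1
  O: 1
  S: 1

C6H13NOS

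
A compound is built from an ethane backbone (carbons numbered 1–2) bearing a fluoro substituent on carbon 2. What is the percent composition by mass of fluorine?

39.53%

Atom tally by fragment:
  CH3 → C:1 H:3
  CH2F → C:1 H:2 F:1
Element totals:
  C: 2
  H: 5
  F: 1
Molecular formula: C2H5F.
Molar mass = 48.060 g/mol.
Mass from F: 1 × 18.998 = 18.998 g/mol.
%F = 18.998 / 48.060 × 100 = 39.53%.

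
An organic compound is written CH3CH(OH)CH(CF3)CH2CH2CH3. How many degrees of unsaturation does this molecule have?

0

Element totals:
  C: 7
  H: 13
  F: 3
  O: 1
Molecular formula: C7H13F3O.
DoU = (2C + 2 + N − H − X) / 2 = (2·7 + 2 + 0 − 13 − 3) / 2 = 0.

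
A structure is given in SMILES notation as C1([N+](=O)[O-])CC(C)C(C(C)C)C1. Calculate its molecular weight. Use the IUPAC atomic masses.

Atom tally by fragment:
  cyclopentane ring core → C:5 H:10
  (− 3 ring H displaced by substituents)
  + NO2 → N:1 O:2
  + CH3 → C:1 H:3
  + CH(CH3)2 → C:3 H:7
Element totals:
  C: 9
  H: 17
  N: 1
  O: 2
Molecular formula: C9H17NO2.
  M = 9(12.011) + 17(1.008) + 14.007 + 2(15.999)
    = 108.099 + 17.136 + 14.007 + 31.998 = 171.240

171.24 g/mol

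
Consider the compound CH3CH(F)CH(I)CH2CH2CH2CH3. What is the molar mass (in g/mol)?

Element totals:
  C: 7
  H: 14
  F: 1
  I: 1
Molecular formula: C7H14FI.
  M = 7(12.011) + 14(1.008) + 18.998 + 126.904
    = 84.077 + 14.112 + 18.998 + 126.904 = 244.091

244.09 g/mol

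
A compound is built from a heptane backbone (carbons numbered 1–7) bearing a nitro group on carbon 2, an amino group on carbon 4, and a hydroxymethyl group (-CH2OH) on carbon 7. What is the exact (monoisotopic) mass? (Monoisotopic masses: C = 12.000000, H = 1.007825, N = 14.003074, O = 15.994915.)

Atom tally by fragment:
  CH3 → C:1 H:3
  CH(NO2) → C:1 H:1 N:1 O:2
  CH2 → C:1 H:2
  CH(NH2) → C:1 H:3 N:1
  CH2 → C:1 H:2
  CH2 → C:1 H:2
  CH2CH2OH → C:2 H:5 O:1
Element totals:
  C: 8
  H: 18
  N: 2
  O: 3
Molecular formula: C8H18N2O3.
  M = 8(12.0) + 18(1.007825) + 2(14.003074) + 3(15.994915)
    = 96.000000 + 18.140850 + 28.006148 + 47.984745 = 190.131743

190.1317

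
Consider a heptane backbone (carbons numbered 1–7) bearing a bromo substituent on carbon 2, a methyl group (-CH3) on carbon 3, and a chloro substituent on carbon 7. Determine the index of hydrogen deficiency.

0

Atom tally by fragment:
  CH3 → C:1 H:3
  CH(Br) → C:1 H:1 Br:1
  CH(CH3) → C:2 H:4
  CH2 → C:1 H:2
  CH2 → C:1 H:2
  CH2 → C:1 H:2
  CH2Cl → C:1 H:2 Cl:1
Element totals:
  C: 8
  H: 16
  Br: 1
  Cl: 1
Molecular formula: C8H16BrCl.
DoU = (2C + 2 + N − H − X) / 2 = (2·8 + 2 + 0 − 16 − 2) / 2 = 0.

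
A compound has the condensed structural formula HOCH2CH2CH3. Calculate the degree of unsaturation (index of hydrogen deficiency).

Atom tally by fragment:
  HOCH2CH2 → C:2 H:5 O:1
  CH3 → C:1 H:3
Element totals:
  C: 3
  H: 8
  O: 1
Molecular formula: C3H8O.
DoU = (2C + 2 + N − H − X) / 2 = (2·3 + 2 + 0 − 8 − 0) / 2 = 0.

0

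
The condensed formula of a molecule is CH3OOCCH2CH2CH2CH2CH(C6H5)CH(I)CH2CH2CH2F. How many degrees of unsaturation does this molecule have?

5

Atom tally by fragment:
  CH3OOCCH2 → C:3 H:5 O:2
  CH2 → C:1 H:2
  CH2 → C:1 H:2
  CH2 → C:1 H:2
  CH(C6H5) → C:7 H:6
  CH(I) → C:1 H:1 I:1
  CH2 → C:1 H:2
  CH2 → C:1 H:2
  CH2F → C:1 H:2 F:1
Element totals:
  C: 17
  H: 24
  F: 1
  I: 1
  O: 2
Molecular formula: C17H24FIO2.
DoU = (2C + 2 + N − H − X) / 2 = (2·17 + 2 + 0 − 24 − 2) / 2 = 5.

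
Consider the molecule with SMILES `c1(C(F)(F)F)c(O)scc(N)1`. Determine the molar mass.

183.15 g/mol

Atom tally by fragment:
  thiophene ring core → C:4 H:4 S:1
  (− 3 ring H displaced by substituents)
  + CF3 → C:1 F:3
  + OH → O:1 H:1
  + NH2 → N:1 H:2
Element totals:
  C: 5
  H: 4
  F: 3
  N: 1
  O: 1
  S: 1
Molecular formula: C5H4F3NOS.
  M = 5(12.011) + 4(1.008) + 3(18.998) + 14.007 + 15.999 + 32.06
    = 60.055 + 4.032 + 56.994 + 14.007 + 15.999 + 32.060 = 183.147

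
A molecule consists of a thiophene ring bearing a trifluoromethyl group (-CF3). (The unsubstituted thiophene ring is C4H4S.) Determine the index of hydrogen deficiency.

Atom tally by fragment:
  thiophene ring core → C:4 H:4 S:1
  (− 1 ring H displaced by substituents)
  + CF3 → C:1 F:3
Element totals:
  C: 5
  H: 3
  F: 3
  S: 1
Molecular formula: C5H3F3S.
DoU = (2C + 2 + N − H − X) / 2 = (2·5 + 2 + 0 − 3 − 3) / 2 = 3.

3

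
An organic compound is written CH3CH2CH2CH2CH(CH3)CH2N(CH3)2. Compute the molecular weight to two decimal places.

143.27 g/mol

Element totals:
  C: 9
  H: 21
  N: 1
Molecular formula: C9H21N.
  M = 9(12.011) + 21(1.008) + 14.007
    = 108.099 + 21.168 + 14.007 = 143.274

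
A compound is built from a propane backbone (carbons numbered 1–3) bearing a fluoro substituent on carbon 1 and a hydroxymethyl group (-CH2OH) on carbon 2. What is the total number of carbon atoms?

4

Atom tally by fragment:
  FCH2 → C:1 H:2 F:1
  CH(CH2OH) → C:2 H:4 O:1
  CH3 → C:1 H:3
Element totals:
  C: 4
  H: 9
  F: 1
  O: 1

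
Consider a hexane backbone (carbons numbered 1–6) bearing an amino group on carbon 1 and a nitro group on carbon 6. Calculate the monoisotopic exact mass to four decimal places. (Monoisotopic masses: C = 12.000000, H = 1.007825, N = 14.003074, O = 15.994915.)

Atom tally by fragment:
  H2NCH2 → C:1 H:4 N:1
  CH2 → C:1 H:2
  CH2 → C:1 H:2
  CH2 → C:1 H:2
  CH2 → C:1 H:2
  CH2NO2 → C:1 H:2 N:1 O:2
Element totals:
  C: 6
  H: 14
  N: 2
  O: 2
Molecular formula: C6H14N2O2.
  M = 6(12.0) + 14(1.007825) + 2(14.003074) + 2(15.994915)
    = 72.000000 + 14.109550 + 28.006148 + 31.989830 = 146.105528

146.1055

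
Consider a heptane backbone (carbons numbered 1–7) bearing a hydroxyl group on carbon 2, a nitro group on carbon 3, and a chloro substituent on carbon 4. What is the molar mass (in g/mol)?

Atom tally by fragment:
  CH3 → C:1 H:3
  CH(OH) → C:1 H:2 O:1
  CH(NO2) → C:1 H:1 N:1 O:2
  CH(Cl) → C:1 H:1 Cl:1
  CH2 → C:1 H:2
  CH2 → C:1 H:2
  CH3 → C:1 H:3
Element totals:
  C: 7
  H: 14
  Cl: 1
  N: 1
  O: 3
Molecular formula: C7H14ClNO3.
  M = 7(12.011) + 14(1.008) + 35.45 + 14.007 + 3(15.999)
    = 84.077 + 14.112 + 35.450 + 14.007 + 47.997 = 195.643

195.64 g/mol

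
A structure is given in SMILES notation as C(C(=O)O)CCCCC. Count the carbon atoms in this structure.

Atom tally by fragment:
  HOOCCH2 → C:2 H:3 O:2
  CH2 → C:1 H:2
  CH2 → C:1 H:2
  CH2 → C:1 H:2
  CH2 → C:1 H:2
  CH3 → C:1 H:3
Element totals:
  C: 7
  H: 14
  O: 2

7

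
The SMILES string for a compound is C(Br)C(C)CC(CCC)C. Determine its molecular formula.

C9H19Br

Atom tally by fragment:
  BrCH2 → C:1 H:2 Br:1
  CH(CH3) → C:2 H:4
  CH2 → C:1 H:2
  CH(CH2CH2CH3) → C:4 H:8
  CH3 → C:1 H:3
Element totals:
  C: 9
  H: 19
  Br: 1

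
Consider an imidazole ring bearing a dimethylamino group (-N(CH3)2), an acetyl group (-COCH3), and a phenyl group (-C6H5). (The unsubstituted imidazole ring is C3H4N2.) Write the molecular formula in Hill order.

C13H15N3O

Atom tally by fragment:
  imidazole ring core → C:3 H:4 N:2
  (− 3 ring H displaced by substituents)
  + N(CH3)2 → N:1 C:2 H:6
  + COCH3 → C:2 H:3 O:1
  + C6H5 → C:6 H:5
Element totals:
  C: 13
  H: 15
  N: 3
  O: 1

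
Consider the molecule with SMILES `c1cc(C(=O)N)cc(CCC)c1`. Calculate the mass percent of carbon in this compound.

Atom tally by fragment:
  benzene ring core → C:6 H:6
  (− 2 ring H displaced by substituents)
  + CONH2 → C:1 H:2 O:1 N:1
  + CH2CH2CH3 → C:3 H:7
Element totals:
  C: 10
  H: 13
  N: 1
  O: 1
Molecular formula: C10H13NO.
Molar mass = 163.220 g/mol.
Mass from C: 10 × 12.011 = 120.110 g/mol.
%C = 120.110 / 163.220 × 100 = 73.59%.

73.59%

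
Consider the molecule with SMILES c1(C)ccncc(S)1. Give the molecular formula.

C6H7NS

Atom tally by fragment:
  pyridine ring core → C:5 H:5 N:1
  (− 2 ring H displaced by substituents)
  + CH3 → C:1 H:3
  + SH → S:1 H:1
Element totals:
  C: 6
  H: 7
  N: 1
  S: 1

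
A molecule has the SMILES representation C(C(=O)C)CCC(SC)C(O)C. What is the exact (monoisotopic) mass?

Atom tally by fragment:
  CH3COCH2 → C:3 H:5 O:1
  CH2 → C:1 H:2
  CH2 → C:1 H:2
  CH(SCH3) → C:2 H:4 S:1
  CH(OH) → C:1 H:2 O:1
  CH3 → C:1 H:3
Element totals:
  C: 9
  H: 18
  O: 2
  S: 1
Molecular formula: C9H18O2S.
  M = 9(12.0) + 18(1.007825) + 2(15.994915) + 31.972071
    = 108.000000 + 18.140850 + 31.989830 + 31.972071 = 190.102751

190.1028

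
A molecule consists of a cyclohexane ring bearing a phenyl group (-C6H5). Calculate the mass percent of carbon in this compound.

89.94%

Atom tally by fragment:
  cyclohexane ring core → C:6 H:12
  (− 1 ring H displaced by substituents)
  + C6H5 → C:6 H:5
Element totals:
  C: 12
  H: 16
Molecular formula: C12H16.
Molar mass = 160.260 g/mol.
Mass from C: 12 × 12.011 = 144.132 g/mol.
%C = 144.132 / 160.260 × 100 = 89.94%.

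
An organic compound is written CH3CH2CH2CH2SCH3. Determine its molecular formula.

Atom tally by fragment:
  CH3 → C:1 H:3
  CH2 → C:1 H:2
  CH2 → C:1 H:2
  CH2SCH3 → C:2 H:5 S:1
Element totals:
  C: 5
  H: 12
  S: 1

C5H12S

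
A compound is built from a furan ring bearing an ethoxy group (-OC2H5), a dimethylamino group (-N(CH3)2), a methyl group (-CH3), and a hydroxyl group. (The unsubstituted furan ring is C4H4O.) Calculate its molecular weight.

185.22 g/mol

Atom tally by fragment:
  furan ring core → C:4 H:4 O:1
  (− 4 ring H displaced by substituents)
  + OC2H5 → C:2 H:5 O:1
  + N(CH3)2 → N:1 C:2 H:6
  + CH3 → C:1 H:3
  + OH → O:1 H:1
Element totals:
  C: 9
  H: 15
  N: 1
  O: 3
Molecular formula: C9H15NO3.
  M = 9(12.011) + 15(1.008) + 14.007 + 3(15.999)
    = 108.099 + 15.120 + 14.007 + 47.997 = 185.223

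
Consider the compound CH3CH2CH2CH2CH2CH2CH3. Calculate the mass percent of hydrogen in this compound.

Atom tally by fragment:
  CH3 → C:1 H:3
  CH2 → C:1 H:2
  CH2 → C:1 H:2
  CH2 → C:1 H:2
  CH2 → C:1 H:2
  CH2 → C:1 H:2
  CH3 → C:1 H:3
Element totals:
  C: 7
  H: 16
Molecular formula: C7H16.
Molar mass = 100.205 g/mol.
Mass from H: 16 × 1.008 = 16.128 g/mol.
%H = 16.128 / 100.205 × 100 = 16.10%.

16.10%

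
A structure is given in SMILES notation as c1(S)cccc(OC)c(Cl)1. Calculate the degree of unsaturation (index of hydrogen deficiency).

Atom tally by fragment:
  benzene ring core → C:6 H:6
  (− 3 ring H displaced by substituents)
  + SH → S:1 H:1
  + OCH3 → C:1 H:3 O:1
  + Cl → Cl:1
Element totals:
  C: 7
  H: 7
  Cl: 1
  O: 1
  S: 1
Molecular formula: C7H7ClOS.
DoU = (2C + 2 + N − H − X) / 2 = (2·7 + 2 + 0 − 7 − 1) / 2 = 4.

4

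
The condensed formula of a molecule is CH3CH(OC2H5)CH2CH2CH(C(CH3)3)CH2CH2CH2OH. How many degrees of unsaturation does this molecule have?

Atom tally by fragment:
  CH3 → C:1 H:3
  CH(OC2H5) → C:3 H:6 O:1
  CH2 → C:1 H:2
  CH2 → C:1 H:2
  CH(C(CH3)3) → C:5 H:10
  CH2 → C:1 H:2
  CH2CH2OH → C:2 H:5 O:1
Element totals:
  C: 14
  H: 30
  O: 2
Molecular formula: C14H30O2.
DoU = (2C + 2 + N − H − X) / 2 = (2·14 + 2 + 0 − 30 − 0) / 2 = 0.

0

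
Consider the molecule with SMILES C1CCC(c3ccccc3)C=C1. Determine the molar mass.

158.24 g/mol

Atom tally by fragment:
  cyclohexene ring core → C:6 H:10
  (− 1 ring H displaced by substituents)
  + C6H5 → C:6 H:5
Element totals:
  C: 12
  H: 14
Molecular formula: C12H14.
  M = 12(12.011) + 14(1.008)
    = 144.132 + 14.112 = 158.244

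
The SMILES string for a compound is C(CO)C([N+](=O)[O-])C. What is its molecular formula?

Atom tally by fragment:
  HOCH2CH2 → C:2 H:5 O:1
  CH(NO2) → C:1 H:1 N:1 O:2
  CH3 → C:1 H:3
Element totals:
  C: 4
  H: 9
  N: 1
  O: 3

C4H9NO3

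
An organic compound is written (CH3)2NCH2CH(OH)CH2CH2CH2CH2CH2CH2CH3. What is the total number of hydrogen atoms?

Atom tally by fragment:
  (CH3)2NCH2 → C:3 H:8 N:1
  CH(OH) → C:1 H:2 O:1
  CH2 → C:1 H:2
  CH2 → C:1 H:2
  CH2 → C:1 H:2
  CH2 → C:1 H:2
  CH2 → C:1 H:2
  CH2 → C:1 H:2
  CH3 → C:1 H:3
Element totals:
  C: 11
  H: 25
  N: 1
  O: 1

25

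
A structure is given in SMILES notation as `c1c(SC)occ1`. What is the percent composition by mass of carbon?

52.61%

Atom tally by fragment:
  furan ring core → C:4 H:4 O:1
  (− 1 ring H displaced by substituents)
  + SCH3 → C:1 H:3 S:1
Element totals:
  C: 5
  H: 6
  O: 1
  S: 1
Molecular formula: C5H6OS.
Molar mass = 114.162 g/mol.
Mass from C: 5 × 12.011 = 60.055 g/mol.
%C = 60.055 / 114.162 × 100 = 52.61%.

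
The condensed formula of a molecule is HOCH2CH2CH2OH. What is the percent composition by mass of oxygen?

42.05%

Element totals:
  C: 3
  H: 8
  O: 2
Molecular formula: C3H8O2.
Molar mass = 76.095 g/mol.
Mass from O: 2 × 15.999 = 31.998 g/mol.
%O = 31.998 / 76.095 × 100 = 42.05%.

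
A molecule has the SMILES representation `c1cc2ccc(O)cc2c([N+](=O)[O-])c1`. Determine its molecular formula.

Atom tally by fragment:
  naphthalene ring system core → C:10 H:8
  (− 2 ring H displaced by substituents)
  + OH → O:1 H:1
  + NO2 → N:1 O:2
Element totals:
  C: 10
  H: 7
  N: 1
  O: 3

C10H7NO3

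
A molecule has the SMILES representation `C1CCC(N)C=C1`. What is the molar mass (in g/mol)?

Atom tally by fragment:
  cyclohexene ring core → C:6 H:10
  (− 1 ring H displaced by substituents)
  + NH2 → N:1 H:2
Element totals:
  C: 6
  H: 11
  N: 1
Molecular formula: C6H11N.
  M = 6(12.011) + 11(1.008) + 14.007
    = 72.066 + 11.088 + 14.007 = 97.161

97.16 g/mol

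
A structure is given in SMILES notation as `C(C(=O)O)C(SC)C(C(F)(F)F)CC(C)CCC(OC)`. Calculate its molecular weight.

Atom tally by fragment:
  HOOCCH2 → C:2 H:3 O:2
  CH(SCH3) → C:2 H:4 S:1
  CH(CF3) → C:2 H:1 F:3
  CH2 → C:1 H:2
  CH(CH3) → C:2 H:4
  CH2 → C:1 H:2
  CH2 → C:1 H:2
  CH2OCH3 → C:2 H:5 O:1
Element totals:
  C: 13
  H: 23
  F: 3
  O: 3
  S: 1
Molecular formula: C13H23F3O3S.
  M = 13(12.011) + 23(1.008) + 3(18.998) + 3(15.999) + 32.06
    = 156.143 + 23.184 + 56.994 + 47.997 + 32.060 = 316.378

316.38 g/mol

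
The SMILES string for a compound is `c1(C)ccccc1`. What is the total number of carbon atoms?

Atom tally by fragment:
  benzene ring core → C:6 H:6
  (− 1 ring H displaced by substituents)
  + CH3 → C:1 H:3
Element totals:
  C: 7
  H: 8

7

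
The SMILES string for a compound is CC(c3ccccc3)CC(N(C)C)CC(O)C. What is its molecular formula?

Atom tally by fragment:
  CH3 → C:1 H:3
  CH(C6H5) → C:7 H:6
  CH2 → C:1 H:2
  CH(N(CH3)2) → C:3 H:7 N:1
  CH2 → C:1 H:2
  CH(OH) → C:1 H:2 O:1
  CH3 → C:1 H:3
Element totals:
  C: 15
  H: 25
  N: 1
  O: 1

C15H25NO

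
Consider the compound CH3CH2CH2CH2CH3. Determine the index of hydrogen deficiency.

0

Atom tally by fragment:
  CH3 → C:1 H:3
  CH2 → C:1 H:2
  CH2 → C:1 H:2
  CH2 → C:1 H:2
  CH3 → C:1 H:3
Element totals:
  C: 5
  H: 12
Molecular formula: C5H12.
DoU = (2C + 2 + N − H − X) / 2 = (2·5 + 2 + 0 − 12 − 0) / 2 = 0.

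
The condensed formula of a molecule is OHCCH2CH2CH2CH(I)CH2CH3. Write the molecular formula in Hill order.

Atom tally by fragment:
  OHCCH2 → C:2 H:3 O:1
  CH2 → C:1 H:2
  CH2 → C:1 H:2
  CH(I) → C:1 H:1 I:1
  CH2 → C:1 H:2
  CH3 → C:1 H:3
Element totals:
  C: 7
  H: 13
  I: 1
  O: 1

C7H13IO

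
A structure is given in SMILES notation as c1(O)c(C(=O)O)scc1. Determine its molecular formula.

C5H4O3S

Atom tally by fragment:
  thiophene ring core → C:4 H:4 S:1
  (− 2 ring H displaced by substituents)
  + OH → O:1 H:1
  + COOH → C:1 H:1 O:2
Element totals:
  C: 5
  H: 4
  O: 3
  S: 1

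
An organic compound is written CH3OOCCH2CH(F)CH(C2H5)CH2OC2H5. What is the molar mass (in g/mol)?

Atom tally by fragment:
  CH3OOCCH2 → C:3 H:5 O:2
  CH(F) → C:1 H:1 F:1
  CH(C2H5) → C:3 H:6
  CH2OC2H5 → C:3 H:7 O:1
Element totals:
  C: 10
  H: 19
  F: 1
  O: 3
Molecular formula: C10H19FO3.
  M = 10(12.011) + 19(1.008) + 18.998 + 3(15.999)
    = 120.110 + 19.152 + 18.998 + 47.997 = 206.257

206.26 g/mol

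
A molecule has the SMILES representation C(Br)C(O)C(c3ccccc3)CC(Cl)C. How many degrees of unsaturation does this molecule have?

4

Atom tally by fragment:
  BrCH2 → C:1 H:2 Br:1
  CH(OH) → C:1 H:2 O:1
  CH(C6H5) → C:7 H:6
  CH2 → C:1 H:2
  CH(Cl) → C:1 H:1 Cl:1
  CH3 → C:1 H:3
Element totals:
  C: 12
  H: 16
  Br: 1
  Cl: 1
  O: 1
Molecular formula: C12H16BrClO.
DoU = (2C + 2 + N − H − X) / 2 = (2·12 + 2 + 0 − 16 − 2) / 2 = 4.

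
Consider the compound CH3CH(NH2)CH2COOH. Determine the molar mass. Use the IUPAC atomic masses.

Atom tally by fragment:
  CH3 → C:1 H:3
  CH(NH2) → C:1 H:3 N:1
  CH2COOH → C:2 H:3 O:2
Element totals:
  C: 4
  H: 9
  N: 1
  O: 2
Molecular formula: C4H9NO2.
  M = 4(12.011) + 9(1.008) + 14.007 + 2(15.999)
    = 48.044 + 9.072 + 14.007 + 31.998 = 103.121

103.12 g/mol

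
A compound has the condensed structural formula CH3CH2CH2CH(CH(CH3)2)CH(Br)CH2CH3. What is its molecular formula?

C10H21Br

Element totals:
  C: 10
  H: 21
  Br: 1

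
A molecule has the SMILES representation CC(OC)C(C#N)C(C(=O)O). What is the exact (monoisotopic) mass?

157.0739

Atom tally by fragment:
  CH3 → C:1 H:3
  CH(OCH3) → C:2 H:4 O:1
  CH(CN) → C:2 H:1 N:1
  CH2COOH → C:2 H:3 O:2
Element totals:
  C: 7
  H: 11
  N: 1
  O: 3
Molecular formula: C7H11NO3.
  M = 7(12.0) + 11(1.007825) + 14.003074 + 3(15.994915)
    = 84.000000 + 11.086075 + 14.003074 + 47.984745 = 157.073894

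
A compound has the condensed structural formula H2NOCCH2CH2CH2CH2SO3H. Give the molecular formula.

Element totals:
  C: 5
  H: 11
  N: 1
  O: 4
  S: 1

C5H11NO4S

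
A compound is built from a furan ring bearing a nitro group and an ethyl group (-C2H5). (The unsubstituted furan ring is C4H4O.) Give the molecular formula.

Atom tally by fragment:
  furan ring core → C:4 H:4 O:1
  (− 2 ring H displaced by substituents)
  + NO2 → N:1 O:2
  + C2H5 → C:2 H:5
Element totals:
  C: 6
  H: 7
  N: 1
  O: 3

C6H7NO3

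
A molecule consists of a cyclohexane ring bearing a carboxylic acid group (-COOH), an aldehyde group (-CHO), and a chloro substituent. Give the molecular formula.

Atom tally by fragment:
  cyclohexane ring core → C:6 H:12
  (− 3 ring H displaced by substituents)
  + COOH → C:1 H:1 O:2
  + CHO → C:1 H:1 O:1
  + Cl → Cl:1
Element totals:
  C: 8
  H: 11
  Cl: 1
  O: 3

C8H11ClO3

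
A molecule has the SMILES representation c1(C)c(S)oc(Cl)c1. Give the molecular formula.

Atom tally by fragment:
  furan ring core → C:4 H:4 O:1
  (− 3 ring H displaced by substituents)
  + CH3 → C:1 H:3
  + SH → S:1 H:1
  + Cl → Cl:1
Element totals:
  C: 5
  H: 5
  Cl: 1
  O: 1
  S: 1

C5H5ClOS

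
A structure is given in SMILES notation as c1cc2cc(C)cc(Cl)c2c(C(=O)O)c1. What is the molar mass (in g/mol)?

Atom tally by fragment:
  naphthalene ring system core → C:10 H:8
  (− 3 ring H displaced by substituents)
  + CH3 → C:1 H:3
  + Cl → Cl:1
  + COOH → C:1 H:1 O:2
Element totals:
  C: 12
  H: 9
  Cl: 1
  O: 2
Molecular formula: C12H9ClO2.
  M = 12(12.011) + 9(1.008) + 35.45 + 2(15.999)
    = 144.132 + 9.072 + 35.450 + 31.998 = 220.652

220.65 g/mol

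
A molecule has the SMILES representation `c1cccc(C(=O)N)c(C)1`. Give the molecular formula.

C8H9NO

Atom tally by fragment:
  benzene ring core → C:6 H:6
  (− 2 ring H displaced by substituents)
  + CONH2 → C:1 H:2 O:1 N:1
  + CH3 → C:1 H:3
Element totals:
  C: 8
  H: 9
  N: 1
  O: 1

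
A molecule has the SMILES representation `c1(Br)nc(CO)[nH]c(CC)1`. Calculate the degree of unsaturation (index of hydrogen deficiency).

Atom tally by fragment:
  imidazole ring core → C:3 H:4 N:2
  (− 3 ring H displaced by substituents)
  + Br → Br:1
  + CH2OH → C:1 H:3 O:1
  + C2H5 → C:2 H:5
Element totals:
  C: 6
  H: 9
  Br: 1
  N: 2
  O: 1
Molecular formula: C6H9BrN2O.
DoU = (2C + 2 + N − H − X) / 2 = (2·6 + 2 + 2 − 9 − 1) / 2 = 3.

3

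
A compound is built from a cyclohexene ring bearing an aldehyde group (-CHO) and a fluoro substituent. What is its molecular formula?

C7H9FO

Atom tally by fragment:
  cyclohexene ring core → C:6 H:10
  (− 2 ring H displaced by substituents)
  + CHO → C:1 H:1 O:1
  + F → F:1
Element totals:
  C: 7
  H: 9
  F: 1
  O: 1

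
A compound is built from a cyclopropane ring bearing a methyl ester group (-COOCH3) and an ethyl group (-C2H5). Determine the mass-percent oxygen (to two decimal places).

24.97%

Atom tally by fragment:
  cyclopropane ring core → C:3 H:6
  (− 2 ring H displaced by substituents)
  + COOCH3 → C:2 H:3 O:2
  + C2H5 → C:2 H:5
Element totals:
  C: 7
  H: 12
  O: 2
Molecular formula: C7H12O2.
Molar mass = 128.171 g/mol.
Mass from O: 2 × 15.999 = 31.998 g/mol.
%O = 31.998 / 128.171 × 100 = 24.97%.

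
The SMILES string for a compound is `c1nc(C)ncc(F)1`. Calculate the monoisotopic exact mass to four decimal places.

Atom tally by fragment:
  pyrimidine ring core → C:4 H:4 N:2
  (− 2 ring H displaced by substituents)
  + CH3 → C:1 H:3
  + F → F:1
Element totals:
  C: 5
  H: 5
  F: 1
  N: 2
Molecular formula: C5H5FN2.
  M = 5(12.0) + 5(1.007825) + 18.998403 + 2(14.003074)
    = 60.000000 + 5.039125 + 18.998403 + 28.006148 = 112.043676

112.0437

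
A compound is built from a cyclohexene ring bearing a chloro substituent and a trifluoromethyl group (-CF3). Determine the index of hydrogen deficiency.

Atom tally by fragment:
  cyclohexene ring core → C:6 H:10
  (− 2 ring H displaced by substituents)
  + Cl → Cl:1
  + CF3 → C:1 F:3
Element totals:
  C: 7
  H: 8
  Cl: 1
  F: 3
Molecular formula: C7H8ClF3.
DoU = (2C + 2 + N − H − X) / 2 = (2·7 + 2 + 0 − 8 − 4) / 2 = 2.

2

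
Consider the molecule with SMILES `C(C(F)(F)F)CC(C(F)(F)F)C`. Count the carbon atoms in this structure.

6

Atom tally by fragment:
  F3CCH2 → C:2 H:2 F:3
  CH2 → C:1 H:2
  CH(CF3) → C:2 H:1 F:3
  CH3 → C:1 H:3
Element totals:
  C: 6
  H: 8
  F: 6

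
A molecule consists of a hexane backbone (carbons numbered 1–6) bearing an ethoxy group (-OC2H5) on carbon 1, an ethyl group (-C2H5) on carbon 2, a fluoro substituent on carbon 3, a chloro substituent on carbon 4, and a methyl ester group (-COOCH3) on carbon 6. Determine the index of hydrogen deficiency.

Atom tally by fragment:
  C2H5OCH2 → C:3 H:7 O:1
  CH(C2H5) → C:3 H:6
  CH(F) → C:1 H:1 F:1
  CH(Cl) → C:1 H:1 Cl:1
  CH2 → C:1 H:2
  CH2COOCH3 → C:3 H:5 O:2
Element totals:
  C: 12
  H: 22
  Cl: 1
  F: 1
  O: 3
Molecular formula: C12H22ClFO3.
DoU = (2C + 2 + N − H − X) / 2 = (2·12 + 2 + 0 − 22 − 2) / 2 = 1.

1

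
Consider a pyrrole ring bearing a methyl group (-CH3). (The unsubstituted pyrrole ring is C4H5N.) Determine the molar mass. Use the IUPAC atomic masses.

81.12 g/mol

Atom tally by fragment:
  pyrrole ring core → C:4 H:5 N:1
  (− 1 ring H displaced by substituents)
  + CH3 → C:1 H:3
Element totals:
  C: 5
  H: 7
  N: 1
Molecular formula: C5H7N.
  M = 5(12.011) + 7(1.008) + 14.007
    = 60.055 + 7.056 + 14.007 = 81.118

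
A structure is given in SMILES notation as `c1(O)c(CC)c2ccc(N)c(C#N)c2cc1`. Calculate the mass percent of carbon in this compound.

Atom tally by fragment:
  naphthalene ring system core → C:10 H:8
  (− 4 ring H displaced by substituents)
  + OH → O:1 H:1
  + C2H5 → C:2 H:5
  + NH2 → N:1 H:2
  + CN → C:1 N:1
Element totals:
  C: 13
  H: 12
  N: 2
  O: 1
Molecular formula: C13H12N2O.
Molar mass = 212.252 g/mol.
Mass from C: 13 × 12.011 = 156.143 g/mol.
%C = 156.143 / 212.252 × 100 = 73.56%.

73.56%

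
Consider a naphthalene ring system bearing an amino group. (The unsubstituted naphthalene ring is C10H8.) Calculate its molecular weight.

Atom tally by fragment:
  naphthalene ring system core → C:10 H:8
  (− 1 ring H displaced by substituents)
  + NH2 → N:1 H:2
Element totals:
  C: 10
  H: 9
  N: 1
Molecular formula: C10H9N.
  M = 10(12.011) + 9(1.008) + 14.007
    = 120.110 + 9.072 + 14.007 = 143.189

143.19 g/mol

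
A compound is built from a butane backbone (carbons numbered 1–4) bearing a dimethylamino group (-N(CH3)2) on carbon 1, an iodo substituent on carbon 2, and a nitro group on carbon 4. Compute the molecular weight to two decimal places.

272.09 g/mol

Atom tally by fragment:
  (CH3)2NCH2 → C:3 H:8 N:1
  CH(I) → C:1 H:1 I:1
  CH2 → C:1 H:2
  CH2NO2 → C:1 H:2 N:1 O:2
Element totals:
  C: 6
  H: 13
  I: 1
  N: 2
  O: 2
Molecular formula: C6H13IN2O2.
  M = 6(12.011) + 13(1.008) + 126.904 + 2(14.007) + 2(15.999)
    = 72.066 + 13.104 + 126.904 + 28.014 + 31.998 = 272.086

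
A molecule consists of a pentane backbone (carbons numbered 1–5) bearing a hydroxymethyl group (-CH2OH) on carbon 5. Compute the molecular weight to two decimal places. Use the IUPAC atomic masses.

Atom tally by fragment:
  CH3 → C:1 H:3
  CH2 → C:1 H:2
  CH2 → C:1 H:2
  CH2 → C:1 H:2
  CH2CH2OH → C:2 H:5 O:1
Element totals:
  C: 6
  H: 14
  O: 1
Molecular formula: C6H14O.
  M = 6(12.011) + 14(1.008) + 15.999
    = 72.066 + 14.112 + 15.999 = 102.177

102.18 g/mol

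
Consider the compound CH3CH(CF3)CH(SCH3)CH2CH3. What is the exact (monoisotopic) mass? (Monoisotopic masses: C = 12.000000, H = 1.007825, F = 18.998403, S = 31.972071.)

Element totals:
  C: 7
  H: 13
  F: 3
  S: 1
Molecular formula: C7H13F3S.
  M = 7(12.0) + 13(1.007825) + 3(18.998403) + 31.972071
    = 84.000000 + 13.101725 + 56.995209 + 31.972071 = 186.069005

186.0690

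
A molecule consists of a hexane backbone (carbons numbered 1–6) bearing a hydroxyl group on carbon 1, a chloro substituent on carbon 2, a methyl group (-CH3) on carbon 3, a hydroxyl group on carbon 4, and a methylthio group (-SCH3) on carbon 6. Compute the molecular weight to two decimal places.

212.73 g/mol

Atom tally by fragment:
  HOCH2 → C:1 H:3 O:1
  CH(Cl) → C:1 H:1 Cl:1
  CH(CH3) → C:2 H:4
  CH(OH) → C:1 H:2 O:1
  CH2 → C:1 H:2
  CH2SCH3 → C:2 H:5 S:1
Element totals:
  C: 8
  H: 17
  Cl: 1
  O: 2
  S: 1
Molecular formula: C8H17ClO2S.
  M = 8(12.011) + 17(1.008) + 35.45 + 2(15.999) + 32.06
    = 96.088 + 17.136 + 35.450 + 31.998 + 32.060 = 212.732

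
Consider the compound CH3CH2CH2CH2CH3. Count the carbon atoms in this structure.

Atom tally by fragment:
  CH3 → C:1 H:3
  CH2 → C:1 H:2
  CH2 → C:1 H:2
  CH2 → C:1 H:2
  CH3 → C:1 H:3
Element totals:
  C: 5
  H: 12

5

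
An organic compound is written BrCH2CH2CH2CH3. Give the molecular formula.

C4H9Br

Atom tally by fragment:
  BrCH2 → C:1 H:2 Br:1
  CH2 → C:1 H:2
  CH2 → C:1 H:2
  CH3 → C:1 H:3
Element totals:
  C: 4
  H: 9
  Br: 1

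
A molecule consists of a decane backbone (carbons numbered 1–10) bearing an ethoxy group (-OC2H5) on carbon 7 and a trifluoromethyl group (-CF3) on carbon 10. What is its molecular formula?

C13H25F3O

Atom tally by fragment:
  CH3 → C:1 H:3
  CH2 → C:1 H:2
  CH2 → C:1 H:2
  CH2 → C:1 H:2
  CH2 → C:1 H:2
  CH2 → C:1 H:2
  CH(OC2H5) → C:3 H:6 O:1
  CH2 → C:1 H:2
  CH2 → C:1 H:2
  CH2CF3 → C:2 H:2 F:3
Element totals:
  C: 13
  H: 25
  F: 3
  O: 1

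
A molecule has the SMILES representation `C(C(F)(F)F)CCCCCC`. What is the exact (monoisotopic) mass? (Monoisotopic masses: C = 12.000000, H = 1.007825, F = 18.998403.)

168.1126

Atom tally by fragment:
  F3CCH2 → C:2 H:2 F:3
  CH2 → C:1 H:2
  CH2 → C:1 H:2
  CH2 → C:1 H:2
  CH2 → C:1 H:2
  CH2 → C:1 H:2
  CH3 → C:1 H:3
Element totals:
  C: 8
  H: 15
  F: 3
Molecular formula: C8H15F3.
  M = 8(12.0) + 15(1.007825) + 3(18.998403)
    = 96.000000 + 15.117375 + 56.995209 = 168.112584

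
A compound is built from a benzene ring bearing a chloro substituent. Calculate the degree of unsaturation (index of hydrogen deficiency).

Atom tally by fragment:
  benzene ring core → C:6 H:6
  (− 1 ring H displaced by substituents)
  + Cl → Cl:1
Element totals:
  C: 6
  H: 5
  Cl: 1
Molecular formula: C6H5Cl.
DoU = (2C + 2 + N − H − X) / 2 = (2·6 + 2 + 0 − 5 − 1) / 2 = 4.

4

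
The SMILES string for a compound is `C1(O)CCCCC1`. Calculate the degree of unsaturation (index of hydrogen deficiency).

1

Atom tally by fragment:
  cyclohexane ring core → C:6 H:12
  (− 1 ring H displaced by substituents)
  + OH → O:1 H:1
Element totals:
  C: 6
  H: 12
  O: 1
Molecular formula: C6H12O.
DoU = (2C + 2 + N − H − X) / 2 = (2·6 + 2 + 0 − 12 − 0) / 2 = 1.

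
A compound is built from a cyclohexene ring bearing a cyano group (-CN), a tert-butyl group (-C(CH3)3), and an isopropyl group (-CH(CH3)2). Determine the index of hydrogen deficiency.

Atom tally by fragment:
  cyclohexene ring core → C:6 H:10
  (− 3 ring H displaced by substituents)
  + CN → C:1 N:1
  + C(CH3)3 → C:4 H:9
  + CH(CH3)2 → C:3 H:7
Element totals:
  C: 14
  H: 23
  N: 1
Molecular formula: C14H23N.
DoU = (2C + 2 + N − H − X) / 2 = (2·14 + 2 + 1 − 23 − 0) / 2 = 4.

4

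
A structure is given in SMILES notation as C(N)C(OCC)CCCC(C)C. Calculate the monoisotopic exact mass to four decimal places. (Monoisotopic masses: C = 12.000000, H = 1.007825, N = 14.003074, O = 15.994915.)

Atom tally by fragment:
  H2NCH2 → C:1 H:4 N:1
  CH(OC2H5) → C:3 H:6 O:1
  CH2 → C:1 H:2
  CH2 → C:1 H:2
  CH2 → C:1 H:2
  CH(CH3) → C:2 H:4
  CH3 → C:1 H:3
Element totals:
  C: 10
  H: 23
  N: 1
  O: 1
Molecular formula: C10H23NO.
  M = 10(12.0) + 23(1.007825) + 14.003074 + 15.994915
    = 120.000000 + 23.179975 + 14.003074 + 15.994915 = 173.177964

173.1780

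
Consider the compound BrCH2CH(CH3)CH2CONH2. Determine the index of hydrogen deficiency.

1

Atom tally by fragment:
  BrCH2 → C:1 H:2 Br:1
  CH(CH3) → C:2 H:4
  CH2CONH2 → C:2 H:4 O:1 N:1
Element totals:
  C: 5
  H: 10
  Br: 1
  N: 1
  O: 1
Molecular formula: C5H10BrNO.
DoU = (2C + 2 + N − H − X) / 2 = (2·5 + 2 + 1 − 10 − 1) / 2 = 1.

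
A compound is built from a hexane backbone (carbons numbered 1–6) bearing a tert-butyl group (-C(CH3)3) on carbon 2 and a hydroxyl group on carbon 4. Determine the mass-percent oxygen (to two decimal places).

Atom tally by fragment:
  CH3 → C:1 H:3
  CH(C(CH3)3) → C:5 H:10
  CH2 → C:1 H:2
  CH(OH) → C:1 H:2 O:1
  CH2 → C:1 H:2
  CH3 → C:1 H:3
Element totals:
  C: 10
  H: 22
  O: 1
Molecular formula: C10H22O.
Molar mass = 158.285 g/mol.
Mass from O: 1 × 15.999 = 15.999 g/mol.
%O = 15.999 / 158.285 × 100 = 10.11%.

10.11%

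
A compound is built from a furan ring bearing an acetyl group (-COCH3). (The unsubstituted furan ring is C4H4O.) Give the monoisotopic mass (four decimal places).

110.0368

Atom tally by fragment:
  furan ring core → C:4 H:4 O:1
  (− 1 ring H displaced by substituents)
  + COCH3 → C:2 H:3 O:1
Element totals:
  C: 6
  H: 6
  O: 2
Molecular formula: C6H6O2.
  M = 6(12.0) + 6(1.007825) + 2(15.994915)
    = 72.000000 + 6.046950 + 31.989830 = 110.036780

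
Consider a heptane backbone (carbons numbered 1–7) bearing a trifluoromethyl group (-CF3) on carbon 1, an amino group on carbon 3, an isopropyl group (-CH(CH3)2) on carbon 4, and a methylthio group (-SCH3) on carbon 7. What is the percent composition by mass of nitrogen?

Atom tally by fragment:
  F3CCH2 → C:2 H:2 F:3
  CH2 → C:1 H:2
  CH(NH2) → C:1 H:3 N:1
  CH(CH(CH3)2) → C:4 H:8
  CH2 → C:1 H:2
  CH2 → C:1 H:2
  CH2SCH3 → C:2 H:5 S:1
Element totals:
  C: 12
  H: 24
  F: 3
  N: 1
  S: 1
Molecular formula: C12H24F3NS.
Molar mass = 271.385 g/mol.
Mass from N: 1 × 14.007 = 14.007 g/mol.
%N = 14.007 / 271.385 × 100 = 5.16%.

5.16%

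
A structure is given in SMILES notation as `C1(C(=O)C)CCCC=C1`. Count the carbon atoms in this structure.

8

Atom tally by fragment:
  cyclohexene ring core → C:6 H:10
  (− 1 ring H displaced by substituents)
  + COCH3 → C:2 H:3 O:1
Element totals:
  C: 8
  H: 12
  O: 1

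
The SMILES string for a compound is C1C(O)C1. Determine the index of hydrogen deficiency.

1

Atom tally by fragment:
  cyclopropane ring core → C:3 H:6
  (− 1 ring H displaced by substituents)
  + OH → O:1 H:1
Element totals:
  C: 3
  H: 6
  O: 1
Molecular formula: C3H6O.
DoU = (2C + 2 + N − H − X) / 2 = (2·3 + 2 + 0 − 6 − 0) / 2 = 1.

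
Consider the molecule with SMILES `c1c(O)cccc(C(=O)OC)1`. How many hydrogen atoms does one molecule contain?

Atom tally by fragment:
  benzene ring core → C:6 H:6
  (− 2 ring H displaced by substituents)
  + OH → O:1 H:1
  + COOCH3 → C:2 H:3 O:2
Element totals:
  C: 8
  H: 8
  O: 3

8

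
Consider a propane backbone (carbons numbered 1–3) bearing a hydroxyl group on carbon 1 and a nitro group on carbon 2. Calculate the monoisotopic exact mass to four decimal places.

105.0426

Atom tally by fragment:
  HOCH2 → C:1 H:3 O:1
  CH(NO2) → C:1 H:1 N:1 O:2
  CH3 → C:1 H:3
Element totals:
  C: 3
  H: 7
  N: 1
  O: 3
Molecular formula: C3H7NO3.
  M = 3(12.0) + 7(1.007825) + 14.003074 + 3(15.994915)
    = 36.000000 + 7.054775 + 14.003074 + 47.984745 = 105.042594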